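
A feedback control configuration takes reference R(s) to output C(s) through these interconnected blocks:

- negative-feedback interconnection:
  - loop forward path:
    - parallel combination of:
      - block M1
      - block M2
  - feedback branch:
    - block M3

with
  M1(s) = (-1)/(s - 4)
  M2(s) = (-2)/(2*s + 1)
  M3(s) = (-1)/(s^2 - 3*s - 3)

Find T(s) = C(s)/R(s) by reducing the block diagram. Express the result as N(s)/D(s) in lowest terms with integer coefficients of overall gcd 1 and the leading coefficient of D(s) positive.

First reduce the diagram to T(s).

Step 1: sum the parallel branches M1, M2, giving (7 - 4*s)/(2*s^2 - 7*s - 4)
Step 2: feedback reduction of (M1+M2), M3, giving the overall T(s)

Answer: (-4*s^3 + 19*s^2 - 9*s - 21)/(2*s^4 - 13*s^3 + 11*s^2 + 37*s + 5)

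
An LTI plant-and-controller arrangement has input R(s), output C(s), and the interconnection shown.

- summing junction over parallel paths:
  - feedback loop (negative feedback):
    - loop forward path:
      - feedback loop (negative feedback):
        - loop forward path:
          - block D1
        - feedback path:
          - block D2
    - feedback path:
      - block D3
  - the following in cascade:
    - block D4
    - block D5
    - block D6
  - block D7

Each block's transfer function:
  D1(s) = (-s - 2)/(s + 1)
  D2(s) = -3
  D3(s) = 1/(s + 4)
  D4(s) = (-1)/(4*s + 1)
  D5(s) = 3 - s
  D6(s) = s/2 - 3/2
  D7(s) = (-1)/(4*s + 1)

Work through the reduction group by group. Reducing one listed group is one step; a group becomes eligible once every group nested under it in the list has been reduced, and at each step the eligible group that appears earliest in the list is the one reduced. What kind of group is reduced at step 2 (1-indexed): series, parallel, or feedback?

Answer: feedback

Working:
Step 1. reduce the feedback loop with forward D1 and return D2
Step 2. reduce the feedback loop with forward [D1/(1+D1*D2)] and return D3
Step 3. cascade D4, D5, D6
Step 4. parallel reduction of [[D1/(1+D1*D2)]/(1+[D1/(1+D1*D2)]*D3)], (D4*D5*D6), D7
At step 2 the group reduced is feedback.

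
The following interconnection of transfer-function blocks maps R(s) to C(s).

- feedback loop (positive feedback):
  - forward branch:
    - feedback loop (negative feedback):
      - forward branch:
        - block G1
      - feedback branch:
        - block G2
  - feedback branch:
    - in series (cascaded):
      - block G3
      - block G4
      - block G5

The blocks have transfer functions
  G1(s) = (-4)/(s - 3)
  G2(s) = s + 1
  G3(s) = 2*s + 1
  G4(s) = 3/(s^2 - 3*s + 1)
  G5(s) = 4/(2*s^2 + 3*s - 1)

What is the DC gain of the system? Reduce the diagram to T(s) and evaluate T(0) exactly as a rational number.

Step 1 - close the feedback loop around G1, G2; result 4/(3*s + 7)
Step 2 - cascade G3, G4, G5; result (24*s + 12)/(2*s^4 - 3*s^3 - 8*s^2 + 6*s - 1)
Step 3 - collapse the loop ([G1/(1+G1*G2)] forward, (G3*G4*G5) return); result (8*s^4 - 12*s^3 - 32*s^2 + 24*s - 4)/(6*s^5 + 5*s^4 - 45*s^3 - 38*s^2 - 57*s - 55)
Step 3 gives the overall T(s). Then T(0) = -4/(-55) = 4/55.

Therefore the answer is 4/55.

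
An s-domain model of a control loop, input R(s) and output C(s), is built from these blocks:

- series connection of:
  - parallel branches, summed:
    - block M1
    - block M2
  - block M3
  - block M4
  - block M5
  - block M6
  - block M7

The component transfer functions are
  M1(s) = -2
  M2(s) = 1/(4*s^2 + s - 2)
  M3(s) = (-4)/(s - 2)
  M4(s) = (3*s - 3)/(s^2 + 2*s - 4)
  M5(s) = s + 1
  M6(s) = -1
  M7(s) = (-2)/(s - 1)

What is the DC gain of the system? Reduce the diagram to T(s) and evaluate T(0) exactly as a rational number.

First reduce the diagram to T(s).

(1) combine M1, M2 in parallel gives (-8*s^2 - 2*s + 5)/(4*s^2 + s - 2)
(2) cascade (M1+M2), M3, M4, M5, M6, M7 gives (192*s^3 + 240*s^2 - 72*s - 120)/(4*s^5 + s^4 - 34*s^3 + 24*s^2 + 24*s - 16)
DC gain: substitute s = 0 into T(s) from step 2: T(0) = -120/(-16) = 15/2.

Answer: 15/2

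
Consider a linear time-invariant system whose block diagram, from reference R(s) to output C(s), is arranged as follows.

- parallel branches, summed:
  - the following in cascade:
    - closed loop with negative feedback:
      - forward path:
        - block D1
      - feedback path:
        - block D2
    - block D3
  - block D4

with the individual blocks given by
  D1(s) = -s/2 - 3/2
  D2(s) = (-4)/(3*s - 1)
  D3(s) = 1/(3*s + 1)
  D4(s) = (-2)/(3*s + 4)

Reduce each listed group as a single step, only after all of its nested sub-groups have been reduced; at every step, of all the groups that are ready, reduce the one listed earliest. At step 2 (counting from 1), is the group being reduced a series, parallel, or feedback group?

1. close the feedback loop around D1, D2
2. reduce the series chain [D1/(1+D1*D2)], D3
3. sum the parallel branches ([D1/(1+D1*D2)]*D3), D4
So the answer for step 2 is series.

Final answer: series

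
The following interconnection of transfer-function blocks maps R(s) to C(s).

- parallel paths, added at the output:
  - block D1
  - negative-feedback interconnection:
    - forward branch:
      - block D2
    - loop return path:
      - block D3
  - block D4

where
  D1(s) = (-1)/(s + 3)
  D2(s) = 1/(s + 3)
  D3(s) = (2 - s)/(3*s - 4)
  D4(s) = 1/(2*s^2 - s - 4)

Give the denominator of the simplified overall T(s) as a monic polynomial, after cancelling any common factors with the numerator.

(1) collapse the loop (D2 forward, D3 return) gives (3*s - 4)/(3*s^2 + 4*s - 10)
(2) parallel reduction of D1, [D2/(1+D2*D3)], D4 gives (5*s^3 + 8*s^2 - 22)/(6*s^5 + 23*s^4 - 21*s^3 - 114*s^2 + 22*s + 120)
That last expression is T(s), already simplified. Scaling its denominator by 1/6 (the reciprocal of the leading coefficient) yields the monic denominator.

Hence the answer: s^5 + 23*s^4/6 - 7*s^3/2 - 19*s^2 + 11*s/3 + 20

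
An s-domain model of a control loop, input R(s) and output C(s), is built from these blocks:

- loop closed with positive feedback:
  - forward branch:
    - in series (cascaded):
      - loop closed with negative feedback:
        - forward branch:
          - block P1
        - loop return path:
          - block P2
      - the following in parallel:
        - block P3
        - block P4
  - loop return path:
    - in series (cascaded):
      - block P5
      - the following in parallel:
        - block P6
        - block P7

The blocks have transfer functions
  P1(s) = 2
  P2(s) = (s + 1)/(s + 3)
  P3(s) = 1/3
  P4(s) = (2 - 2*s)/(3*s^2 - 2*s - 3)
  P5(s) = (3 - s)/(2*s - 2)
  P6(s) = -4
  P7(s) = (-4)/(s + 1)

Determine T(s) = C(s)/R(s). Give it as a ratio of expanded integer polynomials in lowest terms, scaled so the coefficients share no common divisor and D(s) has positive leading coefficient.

Answer: (6*s^5 + 2*s^4 - 48*s^3 + 16*s^2 + 42*s - 18)/(15*s^5 + 35*s^4 + 76*s^3 - 168*s^2 - 411*s + 261)

Working:
Step 1 - reduce the feedback loop with forward P1 and return P2 = (2*s + 6)/(3*s + 5)
Step 2 - parallel reduction of P3, P4 = (3*s^2 - 8*s + 3)/(9*s^2 - 6*s - 9)
Step 3 - multiply [P1/(1+P1*P2)], (P3+P4) (series) = (6*s^3 + 2*s^2 - 42*s + 18)/(27*s^3 + 27*s^2 - 57*s - 45)
Step 4 - reduce the parallel group P6, P7 = (-4*s - 8)/(s + 1)
Step 5 - combine P5, (P6+P7) in series = (2*s^2 - 2*s - 12)/(s^2 - 1)
Step 6 - collapse the loop (([P1/(1+P1*P2)]*(P3+P4)) forward, (P5*(P6+P7)) return): this yields T(s), and no further normalization is needed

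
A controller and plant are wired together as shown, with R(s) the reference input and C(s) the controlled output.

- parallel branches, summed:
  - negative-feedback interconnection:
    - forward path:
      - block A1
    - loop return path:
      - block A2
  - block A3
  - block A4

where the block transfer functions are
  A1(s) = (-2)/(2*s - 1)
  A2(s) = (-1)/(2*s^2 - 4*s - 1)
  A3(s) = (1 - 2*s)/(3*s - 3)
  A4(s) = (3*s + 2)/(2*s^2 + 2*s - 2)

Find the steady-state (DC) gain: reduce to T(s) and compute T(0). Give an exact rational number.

Answer: -2/3

Working:
Step 1. reduce the feedback loop with forward A1 and return A2 gives (-4*s^2 + 8*s + 2)/(4*s^3 - 10*s^2 + 2*s + 3)
Step 2. reduce the parallel group [A1/(1+A1*A2)], A3, A4 gives (-16*s^6 + 44*s^5 - 18*s^4 - 13*s^2 + 17*s - 12)/(24*s^6 - 60*s^5 - 36*s^4 + 162*s^3 - 84*s^2 - 24*s + 18)
Evaluating the step-2 result (the overall T(s)) at s = 0 gives T(0) = -12/18 = -2/3.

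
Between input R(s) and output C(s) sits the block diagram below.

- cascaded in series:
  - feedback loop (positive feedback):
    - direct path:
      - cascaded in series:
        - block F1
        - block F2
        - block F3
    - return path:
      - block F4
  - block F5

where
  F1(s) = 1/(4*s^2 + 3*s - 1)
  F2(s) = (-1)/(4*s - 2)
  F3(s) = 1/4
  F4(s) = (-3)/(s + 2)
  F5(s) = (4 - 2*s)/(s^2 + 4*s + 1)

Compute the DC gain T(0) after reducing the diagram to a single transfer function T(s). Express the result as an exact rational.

[1] combine F1, F2, F3 in series -> (-1)/(64*s^3 + 16*s^2 - 40*s + 8)
[2] reduce the feedback loop with forward (F1*F2*F3) and return F4 -> (-s - 2)/(64*s^4 + 144*s^3 - 8*s^2 - 72*s + 13)
[3] cascade [(F1*F2*F3)/(1-(F1*F2*F3)*F4)], F5 -> (2*s^2 - 8)/(64*s^6 + 400*s^5 + 632*s^4 + 40*s^3 - 283*s^2 - 20*s + 13)
That last expression is T(s); at s = 0 only the constant terms survive, so T(0) = -8/13.

Therefore the answer is -8/13.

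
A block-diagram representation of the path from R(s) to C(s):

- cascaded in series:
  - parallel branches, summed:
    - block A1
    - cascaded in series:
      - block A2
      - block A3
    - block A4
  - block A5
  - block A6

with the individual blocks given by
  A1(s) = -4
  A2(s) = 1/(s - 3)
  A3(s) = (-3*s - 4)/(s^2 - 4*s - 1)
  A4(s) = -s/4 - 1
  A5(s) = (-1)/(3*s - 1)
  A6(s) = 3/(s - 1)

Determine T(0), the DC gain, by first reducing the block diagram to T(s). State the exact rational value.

The answer is 19.

Reasoning:
[1] reduce the series chain A2, A3 = (-3*s - 4)/(s^3 - 7*s^2 + 11*s + 3)
[2] sum the parallel branches A1, (A2*A3), A4 = (-s^4 - 13*s^3 + 129*s^2 - 235*s - 76)/(4*s^3 - 28*s^2 + 44*s + 12)
[3] multiply (A1+(A2*A3)+A4), A5, A6 (series) = (3*s^4 + 39*s^3 - 387*s^2 + 705*s + 228)/(12*s^5 - 100*s^4 + 248*s^3 - 168*s^2 - 4*s + 12)
The step-3 result is T(s). Setting s = 0: T(0) = 228/12 = 19.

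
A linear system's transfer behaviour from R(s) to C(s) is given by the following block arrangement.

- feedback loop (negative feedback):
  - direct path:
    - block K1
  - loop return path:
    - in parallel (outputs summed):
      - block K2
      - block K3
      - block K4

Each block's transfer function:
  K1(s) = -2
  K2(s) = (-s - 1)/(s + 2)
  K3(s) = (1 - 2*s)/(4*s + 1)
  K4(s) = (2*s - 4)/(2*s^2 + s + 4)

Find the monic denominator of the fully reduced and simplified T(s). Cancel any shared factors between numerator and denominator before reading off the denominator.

The answer is s^4 + 25*s^3/16 + 85*s^2/32 + 41*s/8 + 1/2.

Reasoning:
Step 1: reduce the parallel group K2, K3, K4 = (-12*s^4 - 14*s^3 - 28*s^2 - 63*s - 4)/(8*s^4 + 22*s^3 + 29*s^2 + 38*s + 8)
Step 2: collapse the loop (K1 forward, (K2+K3+K4) return) = (-16*s^4 - 44*s^3 - 58*s^2 - 76*s - 16)/(32*s^4 + 50*s^3 + 85*s^2 + 164*s + 16)
The result of step 2 is T(s) in lowest terms. Its denominator has leading coefficient 32; dividing the denominator through by 32 makes it monic.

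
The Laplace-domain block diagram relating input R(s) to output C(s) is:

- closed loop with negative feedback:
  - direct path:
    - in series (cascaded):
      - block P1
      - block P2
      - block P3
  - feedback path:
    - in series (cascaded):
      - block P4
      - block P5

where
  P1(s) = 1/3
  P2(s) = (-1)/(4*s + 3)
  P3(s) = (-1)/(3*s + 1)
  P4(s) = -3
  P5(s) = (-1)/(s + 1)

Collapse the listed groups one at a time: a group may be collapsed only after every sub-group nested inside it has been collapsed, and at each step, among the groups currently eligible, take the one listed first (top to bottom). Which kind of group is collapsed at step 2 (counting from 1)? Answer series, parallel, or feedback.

Reducing step by step:

Step 1. cascade P1, P2, P3
Step 2. cascade P4, P5
Step 3. collapse the loop ((P1*P2*P3) forward, (P4*P5) return)
So the answer for step 2 is series.

Answer: series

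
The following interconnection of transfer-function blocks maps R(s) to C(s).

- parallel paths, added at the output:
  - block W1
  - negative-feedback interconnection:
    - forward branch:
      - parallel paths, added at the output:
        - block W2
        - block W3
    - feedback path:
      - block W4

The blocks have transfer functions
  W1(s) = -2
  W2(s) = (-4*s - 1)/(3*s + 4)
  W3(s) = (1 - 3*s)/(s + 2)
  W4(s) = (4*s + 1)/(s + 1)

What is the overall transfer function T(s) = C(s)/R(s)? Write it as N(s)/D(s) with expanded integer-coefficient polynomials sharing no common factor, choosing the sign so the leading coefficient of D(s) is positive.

Reducing step by step:

Step 1 - reduce the parallel group W2, W3 gives (-13*s^2 - 18*s + 2)/(3*s^2 + 10*s + 8)
Step 2 - feedback reduction of (W2+W3), W4 gives (13*s^3 + 31*s^2 + 16*s - 2)/(49*s^3 + 72*s^2 - 8*s - 10)
Step 3 - add W1, [(W2+W3)/(1+(W2+W3)*W4)] (parallel), which is the overall transfer function T(s) = C(s)/R(s) in lowest terms

Answer: (-85*s^3 - 113*s^2 + 32*s + 18)/(49*s^3 + 72*s^2 - 8*s - 10)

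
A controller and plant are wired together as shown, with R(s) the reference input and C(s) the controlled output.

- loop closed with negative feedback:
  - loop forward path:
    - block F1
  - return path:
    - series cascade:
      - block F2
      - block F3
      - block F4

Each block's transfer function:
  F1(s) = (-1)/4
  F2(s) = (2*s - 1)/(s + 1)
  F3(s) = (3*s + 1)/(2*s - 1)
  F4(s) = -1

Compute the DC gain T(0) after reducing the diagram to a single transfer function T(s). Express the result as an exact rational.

1. series reduction of F2, F3, F4 -> (-3*s - 1)/(s + 1)
2. collapse the loop (F1 forward, (F2*F3*F4) return) -> (-s - 1)/(7*s + 5)
The step-2 result is T(s). Setting s = 0: T(0) = -1/5.

Final answer: -1/5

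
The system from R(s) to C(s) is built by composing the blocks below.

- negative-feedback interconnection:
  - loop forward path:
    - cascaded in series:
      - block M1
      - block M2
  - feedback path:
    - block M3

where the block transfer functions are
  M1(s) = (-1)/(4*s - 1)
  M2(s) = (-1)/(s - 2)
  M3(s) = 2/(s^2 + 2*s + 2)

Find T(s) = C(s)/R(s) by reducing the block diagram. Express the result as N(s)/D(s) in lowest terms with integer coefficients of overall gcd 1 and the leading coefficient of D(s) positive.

The answer is (s^2 + 2*s + 2)/(4*s^4 - s^3 - 8*s^2 - 14*s + 6).

Reasoning:
[1] multiply M1, M2 (series) -> 1/(4*s^2 - 9*s + 2)
[2] collapse the loop ((M1*M2) forward, M3 return); the result is T(s) itself (integer coefficients, no common factor, positive leading denominator coefficient)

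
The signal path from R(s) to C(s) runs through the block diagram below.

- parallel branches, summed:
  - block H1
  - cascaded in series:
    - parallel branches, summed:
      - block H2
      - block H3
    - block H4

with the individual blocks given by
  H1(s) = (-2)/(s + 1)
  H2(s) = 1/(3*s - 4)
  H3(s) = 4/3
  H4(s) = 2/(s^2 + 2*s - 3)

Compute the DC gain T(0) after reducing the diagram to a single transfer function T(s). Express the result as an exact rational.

Step 1 - add H2, H3 (parallel), giving (12*s - 13)/(9*s - 12)
Step 2 - combine (H2+H3), H4 in series, giving (24*s - 26)/(9*s^3 + 6*s^2 - 51*s + 36)
Step 3 - reduce the parallel group H1, ((H2+H3)*H4), giving (-18*s^3 + 12*s^2 + 100*s - 98)/(9*s^4 + 15*s^3 - 45*s^2 - 15*s + 36)
Evaluating the step-3 result (the overall T(s)) at s = 0 gives T(0) = -98/36 = -49/18.

Answer: -49/18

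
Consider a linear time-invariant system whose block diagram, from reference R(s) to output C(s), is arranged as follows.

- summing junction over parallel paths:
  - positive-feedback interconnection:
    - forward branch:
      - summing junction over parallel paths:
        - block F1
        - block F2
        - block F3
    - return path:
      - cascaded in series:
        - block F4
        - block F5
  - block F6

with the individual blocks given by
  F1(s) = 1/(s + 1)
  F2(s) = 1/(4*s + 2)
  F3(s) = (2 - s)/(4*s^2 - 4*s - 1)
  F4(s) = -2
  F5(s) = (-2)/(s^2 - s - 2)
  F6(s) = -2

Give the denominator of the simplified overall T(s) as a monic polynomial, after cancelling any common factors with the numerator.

Step 1 - parallel reduction of F1, F2, F3, giving (16*s^3 - 6*s^2 - 7*s + 1)/(16*s^4 + 8*s^3 - 20*s^2 - 14*s - 2)
Step 2 - cascade F4, F5, giving 4/(s^2 - s - 2)
Step 3 - close the feedback loop around (F1+F2+F3), (F4*F5), giving (16*s^5 - 22*s^4 - 33*s^3 + 20*s^2 + 13*s - 2)/(16*s^6 - 8*s^5 - 60*s^4 - 74*s^3 + 76*s^2 + 58*s)
Step 4 - sum the parallel branches [(F1+F2+F3)/(1-(F1+F2+F3)*(F4*F5))], F6, giving (-32*s^6 + 32*s^5 + 98*s^4 + 115*s^3 - 132*s^2 - 103*s - 2)/(16*s^6 - 8*s^5 - 60*s^4 - 74*s^3 + 76*s^2 + 58*s)
T(s) is the step-4 result (common factors already cancelled). Leading coefficient of the denominator: 16. Divide through by 16 for the monic polynomial.

Therefore the answer is s^6 - s^5/2 - 15*s^4/4 - 37*s^3/8 + 19*s^2/4 + 29*s/8.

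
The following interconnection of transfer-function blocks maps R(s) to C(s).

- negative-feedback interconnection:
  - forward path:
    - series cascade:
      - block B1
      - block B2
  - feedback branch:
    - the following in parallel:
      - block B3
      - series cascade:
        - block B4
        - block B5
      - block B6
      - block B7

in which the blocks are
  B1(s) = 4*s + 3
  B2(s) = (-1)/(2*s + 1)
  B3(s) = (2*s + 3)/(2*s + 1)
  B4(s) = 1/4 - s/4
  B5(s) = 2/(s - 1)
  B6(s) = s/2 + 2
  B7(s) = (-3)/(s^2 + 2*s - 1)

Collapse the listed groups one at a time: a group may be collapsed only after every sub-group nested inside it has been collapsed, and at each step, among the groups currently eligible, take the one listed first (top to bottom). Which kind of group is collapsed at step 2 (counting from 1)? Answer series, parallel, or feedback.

Step 1: multiply B1, B2 (series)
Step 2: series reduction of B4, B5
Step 3: sum the parallel branches B3, (B4*B5), B6, B7
Step 4: close the feedback loop around (B1*B2), (B3+(B4*B5)+B6+B7)
Step 2 collapses a series group.

Final answer: series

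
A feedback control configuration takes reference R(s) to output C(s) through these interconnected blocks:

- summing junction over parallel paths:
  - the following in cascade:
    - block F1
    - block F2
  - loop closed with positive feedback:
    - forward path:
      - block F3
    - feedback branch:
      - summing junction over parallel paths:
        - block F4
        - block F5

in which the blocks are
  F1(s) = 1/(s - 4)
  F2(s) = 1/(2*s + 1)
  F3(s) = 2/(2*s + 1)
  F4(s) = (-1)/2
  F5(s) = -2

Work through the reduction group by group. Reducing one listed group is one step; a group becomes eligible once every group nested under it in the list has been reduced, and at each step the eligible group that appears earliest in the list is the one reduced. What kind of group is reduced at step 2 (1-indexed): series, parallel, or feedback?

The answer is parallel.

Reasoning:
(1) multiply F1, F2 (series)
(2) sum the parallel branches F4, F5
(3) close the feedback loop around F3, (F4+F5)
(4) reduce the parallel group (F1*F2), [F3/(1-F3*(F4+F5))]
So the answer for step 2 is parallel.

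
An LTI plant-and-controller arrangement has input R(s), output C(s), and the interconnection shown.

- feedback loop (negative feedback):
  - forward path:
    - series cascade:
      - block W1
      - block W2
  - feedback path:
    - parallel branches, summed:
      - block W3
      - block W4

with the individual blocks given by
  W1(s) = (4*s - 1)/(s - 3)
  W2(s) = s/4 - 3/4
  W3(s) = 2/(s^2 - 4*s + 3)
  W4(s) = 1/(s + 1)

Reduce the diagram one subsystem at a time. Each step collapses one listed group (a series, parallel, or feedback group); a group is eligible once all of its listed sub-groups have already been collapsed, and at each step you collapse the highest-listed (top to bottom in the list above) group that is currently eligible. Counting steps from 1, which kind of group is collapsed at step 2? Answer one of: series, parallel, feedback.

Step 1 - combine W1, W2 in series
Step 2 - sum the parallel branches W3, W4
Step 3 - feedback reduction of (W1*W2), (W3+W4)
Step 2 collapses a parallel group.

Hence the answer: parallel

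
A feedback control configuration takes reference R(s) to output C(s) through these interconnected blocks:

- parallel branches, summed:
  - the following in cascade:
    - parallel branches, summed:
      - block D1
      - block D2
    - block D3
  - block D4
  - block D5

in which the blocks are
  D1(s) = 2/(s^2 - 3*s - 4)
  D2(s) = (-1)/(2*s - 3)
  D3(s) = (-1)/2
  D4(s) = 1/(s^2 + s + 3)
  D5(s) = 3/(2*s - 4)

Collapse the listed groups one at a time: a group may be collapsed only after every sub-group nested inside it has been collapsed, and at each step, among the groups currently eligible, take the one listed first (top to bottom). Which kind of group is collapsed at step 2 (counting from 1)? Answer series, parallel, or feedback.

Step 1 - add D1, D2 (parallel)
Step 2 - reduce the series chain (D1+D2), D3
Step 3 - parallel reduction of ((D1+D2)*D3), D4, D5
Step 2: series.

Hence the answer: series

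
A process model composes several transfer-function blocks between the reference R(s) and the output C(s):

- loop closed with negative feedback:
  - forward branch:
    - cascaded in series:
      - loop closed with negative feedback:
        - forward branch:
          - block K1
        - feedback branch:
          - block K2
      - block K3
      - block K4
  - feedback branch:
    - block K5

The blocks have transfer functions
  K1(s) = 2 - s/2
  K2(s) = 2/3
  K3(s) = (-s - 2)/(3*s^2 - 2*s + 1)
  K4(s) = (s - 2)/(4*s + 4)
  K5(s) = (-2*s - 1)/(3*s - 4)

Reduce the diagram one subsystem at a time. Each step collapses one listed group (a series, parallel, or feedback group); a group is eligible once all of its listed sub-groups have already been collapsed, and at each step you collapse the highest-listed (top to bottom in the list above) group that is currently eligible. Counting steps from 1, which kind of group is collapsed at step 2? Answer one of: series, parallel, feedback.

Step 1: apply the feedback formula to K1, K2
Step 2: combine [K1/(1+K1*K2)], K3, K4 in series
Step 3: feedback reduction of ([K1/(1+K1*K2)]*K3*K4), K5
The group at step 2 is a series group.

Final answer: series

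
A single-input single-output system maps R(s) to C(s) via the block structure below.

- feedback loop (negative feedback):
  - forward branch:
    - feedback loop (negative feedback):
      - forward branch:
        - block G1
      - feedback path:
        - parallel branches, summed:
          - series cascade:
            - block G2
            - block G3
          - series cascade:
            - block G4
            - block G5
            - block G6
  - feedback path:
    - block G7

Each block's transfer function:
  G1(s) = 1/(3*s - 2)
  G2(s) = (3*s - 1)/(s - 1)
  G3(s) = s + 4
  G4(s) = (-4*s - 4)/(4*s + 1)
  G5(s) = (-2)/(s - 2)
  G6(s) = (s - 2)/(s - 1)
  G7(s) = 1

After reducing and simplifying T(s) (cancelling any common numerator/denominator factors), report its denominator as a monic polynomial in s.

The answer is s^3 + 17*s^2/12 + s/8 + 5/24.

Reasoning:
[1] combine G2, G3 in series, giving (3*s^2 + 11*s - 4)/(s - 1)
[2] multiply G4, G5, G6 (series), giving (8*s + 8)/(4*s^2 - 3*s - 1)
[3] add (G2*G3), (G4*G5*G6) (parallel), giving (12*s^3 + 47*s^2 + 3*s + 4)/(4*s^2 - 3*s - 1)
[4] apply the feedback formula to G1, ((G2*G3)+(G4*G5*G6)), giving (4*s^2 - 3*s - 1)/(24*s^3 + 30*s^2 + 6*s + 6)
[5] reduce the feedback loop with forward [G1/(1+G1*((G2*G3)+(G4*G5*G6)))] and return G7, giving (4*s^2 - 3*s - 1)/(24*s^3 + 34*s^2 + 3*s + 5)
T(s) is the step-5 result (common factors already cancelled). Leading coefficient of the denominator: 24. Divide through by 24 for the monic polynomial.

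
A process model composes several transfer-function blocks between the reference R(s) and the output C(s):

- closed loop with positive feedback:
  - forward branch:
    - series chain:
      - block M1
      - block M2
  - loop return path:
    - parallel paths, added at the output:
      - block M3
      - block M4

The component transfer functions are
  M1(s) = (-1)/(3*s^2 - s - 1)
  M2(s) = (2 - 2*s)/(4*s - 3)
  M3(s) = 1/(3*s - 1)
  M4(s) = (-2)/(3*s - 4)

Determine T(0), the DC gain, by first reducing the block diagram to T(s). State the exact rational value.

Reducing step by step:

(1) reduce the series chain M1, M2, giving (2*s - 2)/(12*s^3 - 13*s^2 - s + 3)
(2) add M3, M4 (parallel), giving (-3*s - 2)/(9*s^2 - 15*s + 4)
(3) collapse the loop ((M1*M2) forward, (M3+M4) return), giving (18*s^3 - 48*s^2 + 38*s - 8)/(108*s^5 - 297*s^4 + 234*s^3 - 4*s^2 - 51*s + 8)
Evaluating the step-3 result (the overall T(s)) at s = 0 gives T(0) = -8/8 = -1.

Answer: -1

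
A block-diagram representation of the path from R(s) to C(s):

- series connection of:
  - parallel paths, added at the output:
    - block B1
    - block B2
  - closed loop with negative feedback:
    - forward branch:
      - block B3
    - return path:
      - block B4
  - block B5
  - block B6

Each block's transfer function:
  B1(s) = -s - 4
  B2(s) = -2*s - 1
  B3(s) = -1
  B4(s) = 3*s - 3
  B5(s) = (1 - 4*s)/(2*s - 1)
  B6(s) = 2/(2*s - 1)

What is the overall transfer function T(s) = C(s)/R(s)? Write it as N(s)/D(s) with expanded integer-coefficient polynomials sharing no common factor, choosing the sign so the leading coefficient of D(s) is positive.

The answer is (24*s^2 + 34*s - 10)/(12*s^3 - 28*s^2 + 19*s - 4).

Reasoning:
1. reduce the parallel group B1, B2: -3*s - 5
2. apply the feedback formula to B3, B4: 1/(3*s - 4)
3. series reduction of (B1+B2), [B3/(1+B3*B4)], B5, B6, which is the overall transfer function T(s) = C(s)/R(s) in lowest terms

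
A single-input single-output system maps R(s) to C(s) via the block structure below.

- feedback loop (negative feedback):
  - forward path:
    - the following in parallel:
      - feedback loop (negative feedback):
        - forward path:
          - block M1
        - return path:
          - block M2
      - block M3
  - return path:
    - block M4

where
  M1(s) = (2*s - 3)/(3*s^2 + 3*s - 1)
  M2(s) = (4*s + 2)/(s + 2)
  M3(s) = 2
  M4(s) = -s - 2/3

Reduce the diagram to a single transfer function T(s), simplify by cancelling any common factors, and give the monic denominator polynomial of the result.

[1] apply the feedback formula to M1, M2 = (2*s^2 + s - 6)/(3*s^3 + 17*s^2 - 3*s - 8)
[2] add [M1/(1+M1*M2)], M3 (parallel) = (6*s^3 + 36*s^2 - 5*s - 22)/(3*s^3 + 17*s^2 - 3*s - 8)
[3] reduce the feedback loop with forward ([M1/(1+M1*M2)]+M3) and return M4 = (-18*s^3 - 108*s^2 + 15*s + 66)/(18*s^4 + 111*s^3 + 6*s^2 - 67*s - 20)
That last expression is T(s), already simplified. Scaling its denominator by 1/18 (the reciprocal of the leading coefficient) yields the monic denominator.

Therefore the answer is s^4 + 37*s^3/6 + s^2/3 - 67*s/18 - 10/9.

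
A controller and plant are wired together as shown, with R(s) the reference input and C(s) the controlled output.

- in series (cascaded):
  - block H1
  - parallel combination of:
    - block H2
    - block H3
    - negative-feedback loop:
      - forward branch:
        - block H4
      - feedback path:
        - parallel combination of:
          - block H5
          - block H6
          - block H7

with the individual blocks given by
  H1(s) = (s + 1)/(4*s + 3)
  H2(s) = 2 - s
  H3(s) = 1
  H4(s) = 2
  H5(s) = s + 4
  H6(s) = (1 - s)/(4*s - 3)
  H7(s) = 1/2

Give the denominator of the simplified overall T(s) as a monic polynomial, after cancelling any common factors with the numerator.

First reduce the diagram to T(s).

Step 1. parallel reduction of H5, H6, H7 = (8*s^2 + 28*s - 25)/(8*s - 6)
Step 2. reduce the feedback loop with forward H4 and return (H5+H6+H7) = (4*s - 3)/(4*s^2 + 16*s - 14)
Step 3. sum the parallel branches H2, H3, [H4/(1+H4*(H5+H6+H7))] = (-4*s^3 - 4*s^2 + 66*s - 45)/(4*s^2 + 16*s - 14)
Step 4. cascade H1, (H2+H3+[H4/(1+H4*(H5+H6+H7))]) = (-4*s^4 - 8*s^3 + 62*s^2 + 21*s - 45)/(16*s^3 + 76*s^2 - 8*s - 42)
Step 4 gives the fully reduced T(s), with no common factor left to cancel. The denominator's leading coefficient is 16, so divide each of its coefficients by 16 to get the monic form.

Answer: s^3 + 19*s^2/4 - s/2 - 21/8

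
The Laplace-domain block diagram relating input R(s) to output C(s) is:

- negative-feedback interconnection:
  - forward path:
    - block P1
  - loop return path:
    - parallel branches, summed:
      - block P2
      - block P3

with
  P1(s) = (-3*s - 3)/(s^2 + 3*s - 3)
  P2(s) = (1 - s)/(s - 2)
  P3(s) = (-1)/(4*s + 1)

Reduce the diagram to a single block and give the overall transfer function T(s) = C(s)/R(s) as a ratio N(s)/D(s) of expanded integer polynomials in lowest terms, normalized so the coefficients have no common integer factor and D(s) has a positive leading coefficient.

1. reduce the parallel group P2, P3, giving (-4*s^2 + 2*s + 3)/(4*s^2 - 7*s - 2)
2. reduce the feedback loop with forward P1 and return (P2+P3), which is the overall transfer function T(s) = C(s)/R(s) in lowest terms

Therefore the answer is (-12*s^3 + 9*s^2 + 27*s + 6)/(4*s^4 + 17*s^3 - 29*s^2 - 3).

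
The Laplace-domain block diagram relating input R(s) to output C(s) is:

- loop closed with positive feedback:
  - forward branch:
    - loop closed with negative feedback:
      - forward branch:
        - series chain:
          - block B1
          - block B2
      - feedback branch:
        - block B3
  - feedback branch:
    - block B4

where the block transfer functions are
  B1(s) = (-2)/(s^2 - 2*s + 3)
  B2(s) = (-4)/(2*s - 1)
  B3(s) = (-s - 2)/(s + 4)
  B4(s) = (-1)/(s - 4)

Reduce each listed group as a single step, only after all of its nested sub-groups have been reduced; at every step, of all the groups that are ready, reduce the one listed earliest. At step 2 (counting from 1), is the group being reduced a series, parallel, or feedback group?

Step 1: combine B1, B2 in series
Step 2: feedback reduction of (B1*B2), B3
Step 3: reduce the feedback loop with forward [(B1*B2)/(1+(B1*B2)*B3)] and return B4
The group at step 2 is a feedback group.

Therefore the answer is feedback.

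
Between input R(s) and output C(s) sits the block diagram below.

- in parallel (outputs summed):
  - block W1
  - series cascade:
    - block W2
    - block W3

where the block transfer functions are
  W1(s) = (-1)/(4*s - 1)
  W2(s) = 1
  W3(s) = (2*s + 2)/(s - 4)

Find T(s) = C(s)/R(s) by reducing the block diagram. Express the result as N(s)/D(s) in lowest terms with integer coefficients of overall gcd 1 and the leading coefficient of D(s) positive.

[1] cascade W2, W3 gives (2*s + 2)/(s - 4)
[2] parallel reduction of W1, (W2*W3) - this is the overall T(s), already in the required normalized form

Answer: (8*s^2 + 5*s + 2)/(4*s^2 - 17*s + 4)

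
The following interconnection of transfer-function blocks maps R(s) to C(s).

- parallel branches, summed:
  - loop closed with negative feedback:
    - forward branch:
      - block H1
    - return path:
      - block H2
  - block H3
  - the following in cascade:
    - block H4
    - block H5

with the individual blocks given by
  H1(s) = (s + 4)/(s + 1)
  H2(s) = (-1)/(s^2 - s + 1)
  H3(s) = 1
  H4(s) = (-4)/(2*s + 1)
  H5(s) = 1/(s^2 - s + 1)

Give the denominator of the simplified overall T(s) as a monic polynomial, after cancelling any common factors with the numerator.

[1] close the feedback loop around H1, H2, giving (s^3 + 3*s^2 - 3*s + 4)/(s^3 - s - 3)
[2] cascade H4, H5, giving (-4)/(2*s^3 - s^2 + s + 1)
[3] add [H1/(1+H1*H2)], H3, (H4*H5) (parallel), giving (4*s^6 + 4*s^5 - 9*s^4 + 7*s^3 - 2*s^2 + s + 13)/(2*s^6 - s^5 - s^4 - 4*s^3 + 2*s^2 - 4*s - 3)
No further cancellation is possible in the step-3 result, so that is T(s). Its denominator becomes monic after dividing by the leading coefficient 2.

Therefore the answer is s^6 - s^5/2 - s^4/2 - 2*s^3 + s^2 - 2*s - 3/2.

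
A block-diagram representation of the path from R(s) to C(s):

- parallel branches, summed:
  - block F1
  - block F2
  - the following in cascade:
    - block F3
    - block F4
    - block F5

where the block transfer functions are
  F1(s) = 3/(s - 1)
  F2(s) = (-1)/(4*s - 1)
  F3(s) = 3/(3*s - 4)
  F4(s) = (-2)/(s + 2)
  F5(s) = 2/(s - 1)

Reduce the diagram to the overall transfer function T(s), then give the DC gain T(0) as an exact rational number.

Reducing step by step:

Step 1. combine F3, F4, F5 in series, giving (-12)/(3*s^3 - s^2 - 10*s + 8)
Step 2. parallel reduction of F1, F2, (F3*F4*F5), giving (33*s^3 + 16*s^2 - 140*s + 28)/(12*s^4 - 7*s^3 - 39*s^2 + 42*s - 8)
DC gain: substitute s = 0 into T(s) from step 2: T(0) = 28/(-8) = -7/2.

Answer: -7/2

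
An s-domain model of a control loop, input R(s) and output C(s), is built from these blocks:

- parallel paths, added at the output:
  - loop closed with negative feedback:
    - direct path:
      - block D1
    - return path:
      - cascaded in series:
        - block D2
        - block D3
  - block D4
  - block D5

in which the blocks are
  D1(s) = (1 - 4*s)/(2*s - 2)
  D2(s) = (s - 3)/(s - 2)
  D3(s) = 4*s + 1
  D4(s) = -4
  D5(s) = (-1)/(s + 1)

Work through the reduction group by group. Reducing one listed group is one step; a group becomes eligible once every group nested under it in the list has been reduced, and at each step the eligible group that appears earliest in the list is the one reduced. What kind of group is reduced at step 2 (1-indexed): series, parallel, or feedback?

[1] reduce the series chain D2, D3
[2] close the feedback loop around D1, (D2*D3)
[3] parallel reduction of [D1/(1+D1*(D2*D3))], D4, D5
At step 2 the group reduced is feedback.

Therefore the answer is feedback.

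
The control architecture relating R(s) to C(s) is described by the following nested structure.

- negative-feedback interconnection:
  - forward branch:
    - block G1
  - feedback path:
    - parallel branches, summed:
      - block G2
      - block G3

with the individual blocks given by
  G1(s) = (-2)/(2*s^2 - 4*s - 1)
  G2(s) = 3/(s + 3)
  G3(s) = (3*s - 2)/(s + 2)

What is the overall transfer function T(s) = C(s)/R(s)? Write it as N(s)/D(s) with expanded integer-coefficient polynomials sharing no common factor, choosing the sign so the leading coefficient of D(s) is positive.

Step 1 - parallel reduction of G2, G3: (3*s^2 + 10*s)/(s^2 + 5*s + 6)
Step 2 - close the feedback loop around G1, (G2+G3), which is the overall transfer function T(s) = C(s)/R(s) in lowest terms

Therefore the answer is (-2*s^2 - 10*s - 12)/(2*s^4 + 6*s^3 - 15*s^2 - 49*s - 6).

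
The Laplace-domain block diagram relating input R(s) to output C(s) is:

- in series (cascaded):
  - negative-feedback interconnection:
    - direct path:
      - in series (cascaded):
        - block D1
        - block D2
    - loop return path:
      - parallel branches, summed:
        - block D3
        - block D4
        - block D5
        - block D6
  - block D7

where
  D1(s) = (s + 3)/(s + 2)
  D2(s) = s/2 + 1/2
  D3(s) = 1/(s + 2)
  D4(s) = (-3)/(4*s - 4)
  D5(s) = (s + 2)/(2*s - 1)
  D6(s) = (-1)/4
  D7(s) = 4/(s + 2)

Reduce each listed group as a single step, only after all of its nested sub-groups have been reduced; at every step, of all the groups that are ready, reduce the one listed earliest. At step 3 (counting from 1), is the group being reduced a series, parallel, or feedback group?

Answer: feedback

Working:
Step 1 - multiply D1, D2 (series)
Step 2 - add D3, D4, D5, D6 (parallel)
Step 3 - feedback reduction of (D1*D2), (D3+D4+D5+D6)
Step 4 - multiply [(D1*D2)/(1+(D1*D2)*(D3+D4+D5+D6))], D7 (series)
So the answer for step 3 is feedback.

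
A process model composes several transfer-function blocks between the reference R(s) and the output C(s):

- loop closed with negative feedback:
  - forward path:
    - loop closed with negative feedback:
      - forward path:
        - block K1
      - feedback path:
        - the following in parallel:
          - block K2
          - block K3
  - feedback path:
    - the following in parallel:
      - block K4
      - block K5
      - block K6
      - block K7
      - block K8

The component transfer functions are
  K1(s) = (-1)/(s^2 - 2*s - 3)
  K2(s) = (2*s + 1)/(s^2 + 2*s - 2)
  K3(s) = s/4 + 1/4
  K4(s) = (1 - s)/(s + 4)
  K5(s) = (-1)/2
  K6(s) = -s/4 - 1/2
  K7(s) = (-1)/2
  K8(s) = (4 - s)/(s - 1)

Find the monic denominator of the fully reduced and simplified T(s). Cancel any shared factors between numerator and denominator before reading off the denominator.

[1] reduce the parallel group K2, K3; result (s^3 + 3*s^2 + 8*s + 2)/(4*s^2 + 8*s - 8)
[2] close the feedback loop around K1, (K2+K3); result (-4*s^2 - 8*s + 8)/(4*s^4 - s^3 - 39*s^2 - 16*s + 22)
[3] add K4, K5, K6, K7, K8 (parallel); result (-s^3 - 17*s^2 - 6*s + 84)/(4*s^2 + 12*s - 16)
[4] collapse the loop ([K1/(1+K1*(K2+K3))] forward, (K4+K5+K6+K7+K8) return); result (-4*s^4 - 20*s^3 + 56*s - 32)/(4*s^6 + 12*s^5 - 39*s^4 - 91*s^3 + 24*s^2 - 50*s + 80)
No further cancellation is possible in the step-4 result, so that is T(s). Its denominator becomes monic after dividing by the leading coefficient 4.

Answer: s^6 + 3*s^5 - 39*s^4/4 - 91*s^3/4 + 6*s^2 - 25*s/2 + 20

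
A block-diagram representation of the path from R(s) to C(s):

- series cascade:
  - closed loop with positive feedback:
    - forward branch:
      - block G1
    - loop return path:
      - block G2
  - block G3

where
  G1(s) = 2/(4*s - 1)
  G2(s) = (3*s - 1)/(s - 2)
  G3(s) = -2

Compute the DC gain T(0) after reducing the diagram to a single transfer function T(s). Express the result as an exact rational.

(1) reduce the feedback loop with forward G1 and return G2: (2*s - 4)/(4*s^2 - 15*s + 4)
(2) combine [G1/(1-G1*G2)], G3 in series: (8 - 4*s)/(4*s^2 - 15*s + 4)
Evaluating the step-2 result (the overall T(s)) at s = 0 gives T(0) = 8/4 = 2.

Answer: 2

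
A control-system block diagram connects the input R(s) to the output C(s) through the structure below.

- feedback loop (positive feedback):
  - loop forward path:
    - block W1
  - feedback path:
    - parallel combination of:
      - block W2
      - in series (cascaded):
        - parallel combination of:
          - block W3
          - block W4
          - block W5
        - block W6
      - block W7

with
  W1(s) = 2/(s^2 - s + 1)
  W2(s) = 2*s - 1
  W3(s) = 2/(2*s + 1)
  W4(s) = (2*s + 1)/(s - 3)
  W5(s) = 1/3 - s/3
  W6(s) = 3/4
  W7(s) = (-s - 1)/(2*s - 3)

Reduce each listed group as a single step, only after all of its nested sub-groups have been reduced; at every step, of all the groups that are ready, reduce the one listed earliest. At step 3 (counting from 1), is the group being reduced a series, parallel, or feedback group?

Step 1 - reduce the parallel group W3, W4, W5
Step 2 - combine (W3+W4+W5), W6 in series
Step 3 - reduce the parallel group W2, ((W3+W4+W5)*W6), W7
Step 4 - reduce the feedback loop with forward W1 and return (W2+((W3+W4+W5)*W6)+W7)
The group at step 3 is a parallel group.

Hence the answer: parallel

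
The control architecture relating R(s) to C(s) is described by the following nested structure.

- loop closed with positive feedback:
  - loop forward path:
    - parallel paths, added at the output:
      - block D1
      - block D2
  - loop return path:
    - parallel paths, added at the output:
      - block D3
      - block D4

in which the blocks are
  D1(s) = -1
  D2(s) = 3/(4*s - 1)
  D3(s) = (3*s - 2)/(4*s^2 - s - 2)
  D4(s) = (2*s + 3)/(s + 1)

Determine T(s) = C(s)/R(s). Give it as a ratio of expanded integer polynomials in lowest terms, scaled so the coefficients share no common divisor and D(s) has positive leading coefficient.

[1] add D1, D2 (parallel): (4 - 4*s)/(4*s - 1)
[2] combine D3, D4 in parallel: (8*s^3 + 13*s^2 - 6*s - 8)/(4*s^3 + 3*s^2 - 3*s - 2)
[3] apply the feedback formula to (D1+D2), (D3+D4); the result is T(s) itself (integer coefficients, no common factor, positive leading denominator coefficient)

Answer: (-16*s^4 + 4*s^3 + 24*s^2 - 4*s - 8)/(48*s^4 + 28*s^3 - 91*s^2 - 13*s + 34)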